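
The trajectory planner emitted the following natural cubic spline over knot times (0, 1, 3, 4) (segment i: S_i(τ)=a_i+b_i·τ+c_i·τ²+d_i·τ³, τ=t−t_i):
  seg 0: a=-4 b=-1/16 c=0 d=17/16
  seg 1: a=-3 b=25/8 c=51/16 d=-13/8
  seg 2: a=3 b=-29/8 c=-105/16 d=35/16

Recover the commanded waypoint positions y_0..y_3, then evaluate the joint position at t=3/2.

y_0=-4 y_1=-3 y_2=3 y_3=-5
S(3/2) = -27/32

y_0 = S_0(0) = a_0 = -4
y_1 = S_1(0) = a_1 = -3
y_2 = S_2(0) = a_2 = 3
y_3 = S_2(1) = -5
t_q=3/2 is in segment 1 (τ=1/2); S_1(τ)=-27/32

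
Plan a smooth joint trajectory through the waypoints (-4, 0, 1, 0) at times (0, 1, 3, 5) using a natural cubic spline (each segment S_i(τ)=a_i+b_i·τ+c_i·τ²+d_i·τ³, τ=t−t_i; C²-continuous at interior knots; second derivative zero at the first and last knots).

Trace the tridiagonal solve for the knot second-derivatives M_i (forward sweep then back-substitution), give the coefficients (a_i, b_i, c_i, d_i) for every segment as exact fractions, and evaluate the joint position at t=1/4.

Δ: Δ0=4, Δ1=1/2, Δ2=-1/2
row 1: diag=6, rhs=-21; c'=1/3, d'=-7/2
row 2: denom=8−2·1/3=22/3; d'=(-6−2·-7/2)/(22/3)=3/22
back: M2=3/22
back: M1=-7/2−1/3·3/22=-39/11
M: M0=0, M1=-39/11, M2=3/22, M3=0
seg 0: a=-4, c=M0/2=0, d=(M1−M0)/(6·1)=-13/22, b=Δ0−h0·(2M0+M1)/6=101/22
seg 1: a=0, c=M1/2=-39/22, d=(M2−M1)/(6·2)=27/88, b=Δ1−h1·(2M1+M2)/6=31/11
seg 2: a=1, c=M2/2=3/44, d=(M3−M2)/(6·2)=-1/88, b=Δ2−h2·(2M2+M3)/6=-13/22
t_q=1/4 → seg 0, τ=1/4; S=-4+101/22·τ+0·τ²+-13/22·τ³=-4029/1408

  seg 0: a=-4 b=101/22 c=0 d=-13/22
  seg 1: a=0 b=31/11 c=-39/22 d=27/88
  seg 2: a=1 b=-13/22 c=3/44 d=-1/88
S(1/4) = -4029/1408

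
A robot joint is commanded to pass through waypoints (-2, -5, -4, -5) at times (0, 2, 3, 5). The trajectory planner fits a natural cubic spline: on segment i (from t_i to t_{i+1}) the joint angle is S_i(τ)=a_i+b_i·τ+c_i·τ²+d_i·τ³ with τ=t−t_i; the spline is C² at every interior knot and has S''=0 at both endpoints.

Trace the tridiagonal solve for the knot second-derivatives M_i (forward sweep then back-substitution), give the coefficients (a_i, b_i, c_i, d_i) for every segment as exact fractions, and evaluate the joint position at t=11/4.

Δ: Δ0=-3/2, Δ1=1, Δ2=-1/2
row 1: diag=6, rhs=15; c'=1/6, d'=5/2
row 2: denom=6−1·1/6=35/6; d'=(-9−1·5/2)/(35/6)=-69/35
back: M2=-69/35
back: M1=5/2−1/6·-69/35=99/35
M: M0=0, M1=99/35, M2=-69/35, M3=0
seg 0: a=-2, c=M0/2=0, d=(M1−M0)/(6·2)=33/140, b=Δ0−h0·(2M0+M1)/6=-171/70
seg 1: a=-5, c=M1/2=99/70, d=(M2−M1)/(6·1)=-4/5, b=Δ1−h1·(2M1+M2)/6=27/70
seg 2: a=-4, c=M2/2=-69/70, d=(M3−M2)/(6·2)=23/140, b=Δ2−h2·(2M2+M3)/6=57/70
t_q=11/4 → seg 1, τ=3/4; S=-5+27/70·τ+99/70·τ²+-4/5·τ³=-4763/1120

  seg 0: a=-2 b=-171/70 c=0 d=33/140
  seg 1: a=-5 b=27/70 c=99/70 d=-4/5
  seg 2: a=-4 b=57/70 c=-69/70 d=23/140
S(11/4) = -4763/1120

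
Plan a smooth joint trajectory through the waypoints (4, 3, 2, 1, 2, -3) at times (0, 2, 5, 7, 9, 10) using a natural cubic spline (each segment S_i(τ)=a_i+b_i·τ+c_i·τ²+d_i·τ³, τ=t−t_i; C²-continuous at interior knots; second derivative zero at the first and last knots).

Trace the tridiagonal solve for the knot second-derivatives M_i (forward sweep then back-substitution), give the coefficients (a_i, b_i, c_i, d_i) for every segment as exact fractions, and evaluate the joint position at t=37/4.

Δ: Δ0=-1/2, Δ1=-1/3, Δ2=-1/2, Δ3=1/2, Δ4=-5
row 1: diag=10, rhs=1; c'=3/10, d'=1/10
row 2: denom=10−3·3/10=91/10; d'=(-1−3·1/10)/(91/10)=-1/7
row 3: denom=8−2·20/91=688/91; d'=(6−2·-1/7)/(688/91)=143/172
row 4: denom=6−2·91/344=941/172; d'=(-33−2·143/172)/(941/172)=-5962/941
back: M4=-5962/941
back: M3=143/172−91/344·-5962/941=4719/1882
back: M2=-1/7−20/91·4719/1882=-653/941
back: M1=1/10−3/10·-653/941=290/941
M: M0=0, M1=290/941, M2=-653/941, M3=4719/1882, M4=-5962/941, M5=0
seg 0: a=4, c=M0/2=0, d=(M1−M0)/(6·2)=145/5646, b=Δ0−h0·(2M0+M1)/6=-3403/5646
seg 1: a=3, c=M1/2=145/941, d=(M2−M1)/(6·3)=-943/16938, b=Δ1−h1·(2M1+M2)/6=-1663/5646
seg 2: a=2, c=M2/2=-653/1882, d=(M3−M2)/(6·2)=6025/22584, b=Δ2−h2·(2M2+M3)/6=-2465/2823
seg 3: a=1, c=M3/2=4719/3764, d=(M4−M3)/(6·2)=-16643/22584, b=Δ3−h3·(2M3+M4)/6=5309/5646
seg 4: a=2, c=M4/2=-2981/941, d=(M5−M4)/(6·1)=2981/2823, b=Δ4−h4·(2M4+M5)/6=-8153/2823
t_q=37/4 → seg 4, τ=1/4; S=2+-8153/2823·τ+-2981/941·τ²+2981/2823·τ³=66035/60224

  seg 0: a=4 b=-3403/5646 c=0 d=145/5646
  seg 1: a=3 b=-1663/5646 c=145/941 d=-943/16938
  seg 2: a=2 b=-2465/2823 c=-653/1882 d=6025/22584
  seg 3: a=1 b=5309/5646 c=4719/3764 d=-16643/22584
  seg 4: a=2 b=-8153/2823 c=-2981/941 d=2981/2823
S(37/4) = 66035/60224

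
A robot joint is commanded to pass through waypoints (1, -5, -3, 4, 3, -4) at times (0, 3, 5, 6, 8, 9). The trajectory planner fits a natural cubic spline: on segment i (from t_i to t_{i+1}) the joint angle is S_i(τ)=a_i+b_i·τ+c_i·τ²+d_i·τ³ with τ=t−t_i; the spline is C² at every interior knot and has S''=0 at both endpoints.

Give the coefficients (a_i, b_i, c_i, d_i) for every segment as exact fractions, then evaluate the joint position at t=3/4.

  seg 0: a=1 b=-1897/866 c=0 d=55/2598
  seg 1: a=-5 b=-701/433 c=165/866 d=969/1732
  seg 2: a=-3 b=2536/433 c=1536/433 d=-1041/433
  seg 3: a=4 b=2485/433 c=-1587/433 d=945/3464
  seg 4: a=3 b=-4891/866 c=-3513/1732 d=1171/1732
S(3/4) = -35137/55424

Δ: Δ0=-2, Δ1=1, Δ2=7, Δ3=-1/2, Δ4=-7
row 1: diag=10, rhs=18; c'=1/5, d'=9/5
row 2: denom=6−2·1/5=28/5; d'=(36−2·9/5)/(28/5)=81/14
row 3: denom=6−1·5/28=163/28; d'=(-45−1·81/14)/(163/28)=-1422/163
row 4: denom=6−2·56/163=866/163; d'=(-39−2·-1422/163)/(866/163)=-3513/866
back: M4=-3513/866
back: M3=-1422/163−56/163·-3513/866=-3174/433
back: M2=81/14−5/28·-3174/433=3072/433
back: M1=9/5−1/5·3072/433=165/433
M: M0=0, M1=165/433, M2=3072/433, M3=-3174/433, M4=-3513/866, M5=0
seg 0: a=1, c=M0/2=0, d=(M1−M0)/(6·3)=55/2598, b=Δ0−h0·(2M0+M1)/6=-1897/866
seg 1: a=-5, c=M1/2=165/866, d=(M2−M1)/(6·2)=969/1732, b=Δ1−h1·(2M1+M2)/6=-701/433
seg 2: a=-3, c=M2/2=1536/433, d=(M3−M2)/(6·1)=-1041/433, b=Δ2−h2·(2M2+M3)/6=2536/433
seg 3: a=4, c=M3/2=-1587/433, d=(M4−M3)/(6·2)=945/3464, b=Δ3−h3·(2M3+M4)/6=2485/433
seg 4: a=3, c=M4/2=-3513/1732, d=(M5−M4)/(6·1)=1171/1732, b=Δ4−h4·(2M4+M5)/6=-4891/866
t_q=3/4 → seg 0, τ=3/4; S=1+-1897/866·τ+0·τ²+55/2598·τ³=-35137/55424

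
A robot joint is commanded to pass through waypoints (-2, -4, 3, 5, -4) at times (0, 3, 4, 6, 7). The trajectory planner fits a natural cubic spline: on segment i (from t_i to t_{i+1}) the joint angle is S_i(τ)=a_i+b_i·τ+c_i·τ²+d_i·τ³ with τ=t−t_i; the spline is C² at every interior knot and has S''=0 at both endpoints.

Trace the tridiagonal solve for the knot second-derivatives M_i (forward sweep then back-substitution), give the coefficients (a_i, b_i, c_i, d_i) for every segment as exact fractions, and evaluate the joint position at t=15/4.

  seg 0: a=-2 b=-1426/375 c=0 d=392/1125
  seg 1: a=-4 b=2102/375 c=392/125 d=-653/375
  seg 2: a=3 b=499/75 c=-261/125 d=-277/750
  seg 3: a=5 b=-2299/375 c=-538/125 d=538/375
S(15/4) = 9867/8000

Δ: Δ0=-2/3, Δ1=7, Δ2=1, Δ3=-9
row 1: diag=8, rhs=46; c'=1/8, d'=23/4
row 2: denom=6−1·1/8=47/8; d'=(-36−1·23/4)/(47/8)=-334/47
row 3: denom=6−2·16/47=250/47; d'=(-60−2·-334/47)/(250/47)=-1076/125
back: M3=-1076/125
back: M2=-334/47−16/47·-1076/125=-522/125
back: M1=23/4−1/8·-522/125=784/125
M: M0=0, M1=784/125, M2=-522/125, M3=-1076/125, M4=0
seg 0: a=-2, c=M0/2=0, d=(M1−M0)/(6·3)=392/1125, b=Δ0−h0·(2M0+M1)/6=-1426/375
seg 1: a=-4, c=M1/2=392/125, d=(M2−M1)/(6·1)=-653/375, b=Δ1−h1·(2M1+M2)/6=2102/375
seg 2: a=3, c=M2/2=-261/125, d=(M3−M2)/(6·2)=-277/750, b=Δ2−h2·(2M2+M3)/6=499/75
seg 3: a=5, c=M3/2=-538/125, d=(M4−M3)/(6·1)=538/375, b=Δ3−h3·(2M3+M4)/6=-2299/375
t_q=15/4 → seg 1, τ=3/4; S=-4+2102/375·τ+392/125·τ²+-653/375·τ³=9867/8000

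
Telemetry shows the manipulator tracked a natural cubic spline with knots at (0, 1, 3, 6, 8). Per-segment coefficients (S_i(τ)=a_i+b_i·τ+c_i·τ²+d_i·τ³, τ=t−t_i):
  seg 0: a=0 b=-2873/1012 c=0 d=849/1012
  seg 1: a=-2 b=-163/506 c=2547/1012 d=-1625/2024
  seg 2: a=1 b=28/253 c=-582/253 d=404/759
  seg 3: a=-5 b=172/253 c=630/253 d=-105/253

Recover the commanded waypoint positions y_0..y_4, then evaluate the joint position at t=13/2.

y_0=0 y_1=-2 y_2=1 y_3=-5 y_4=3
S(13/2) = -8277/2024

y_0 = S_0(0) = a_0 = 0
y_1 = S_1(0) = a_1 = -2
y_2 = S_2(0) = a_2 = 1
y_3 = S_3(0) = a_3 = -5
y_4 = S_3(2) = 3
t_q=13/2 is in segment 3 (τ=1/2); S_3(τ)=-8277/2024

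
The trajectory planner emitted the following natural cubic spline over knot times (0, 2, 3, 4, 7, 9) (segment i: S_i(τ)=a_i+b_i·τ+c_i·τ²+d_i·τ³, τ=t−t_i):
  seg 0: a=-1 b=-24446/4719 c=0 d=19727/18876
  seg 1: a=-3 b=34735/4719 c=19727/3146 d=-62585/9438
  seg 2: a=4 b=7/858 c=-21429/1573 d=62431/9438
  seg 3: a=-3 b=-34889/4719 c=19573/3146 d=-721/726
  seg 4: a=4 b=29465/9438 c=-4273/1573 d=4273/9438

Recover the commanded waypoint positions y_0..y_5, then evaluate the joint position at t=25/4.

y_0=-1 y_1=-3 y_2=4 y_3=-3 y_4=4 y_5=3
S(25/4) = 110637/201344

y_0 = S_0(0) = a_0 = -1
y_1 = S_1(0) = a_1 = -3
y_2 = S_2(0) = a_2 = 4
y_3 = S_3(0) = a_3 = -3
y_4 = S_4(0) = a_4 = 4
y_5 = S_4(2) = 3
t_q=25/4 is in segment 3 (τ=9/4); S_3(τ)=110637/201344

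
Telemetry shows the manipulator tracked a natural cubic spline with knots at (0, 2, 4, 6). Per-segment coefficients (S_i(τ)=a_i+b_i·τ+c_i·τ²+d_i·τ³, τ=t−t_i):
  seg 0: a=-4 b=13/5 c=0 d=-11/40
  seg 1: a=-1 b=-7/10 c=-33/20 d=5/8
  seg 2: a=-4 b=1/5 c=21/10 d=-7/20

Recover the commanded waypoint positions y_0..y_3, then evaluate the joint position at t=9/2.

y_0 = S_0(0) = a_0 = -4
y_1 = S_1(0) = a_1 = -1
y_2 = S_2(0) = a_2 = -4
y_3 = S_2(2) = 2
t_q=9/2 is in segment 2 (τ=1/2); S_2(τ)=-547/160

y_0=-4 y_1=-1 y_2=-4 y_3=2
S(9/2) = -547/160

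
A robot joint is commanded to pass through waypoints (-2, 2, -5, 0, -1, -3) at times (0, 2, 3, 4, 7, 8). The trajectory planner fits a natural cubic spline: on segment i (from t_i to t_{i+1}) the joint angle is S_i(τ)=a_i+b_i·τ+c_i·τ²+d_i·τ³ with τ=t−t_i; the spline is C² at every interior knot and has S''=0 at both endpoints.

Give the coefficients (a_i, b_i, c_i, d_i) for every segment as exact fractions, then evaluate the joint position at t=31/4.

  seg 0: a=-2 b=22936/3651 c=0 d=-7817/7302
  seg 1: a=2 b=-23966/3651 c=-7817/1217 d=21860/3651
  seg 2: a=-5 b=-5288/3651 c=14043/1217 d=-18586/3651
  seg 3: a=0 b=23212/3651 c=-4543/1217 d=5486/10953
  seg 4: a=-1 b=-9188/3651 c=943/1217 d=-943/3651
S(31/4) = -199435/77888

Δ: Δ0=2, Δ1=-7, Δ2=5, Δ3=-1/3, Δ4=-2
row 1: diag=6, rhs=-54; c'=1/6, d'=-9
row 2: denom=4−1·1/6=23/6; d'=(72−1·-9)/(23/6)=486/23
row 3: denom=8−1·6/23=178/23; d'=(-32−1·486/23)/(178/23)=-611/89
row 4: denom=8−3·69/178=1217/178; d'=(-10−3·-611/89)/(1217/178)=1886/1217
back: M4=1886/1217
back: M3=-611/89−69/178·1886/1217=-9086/1217
back: M2=486/23−6/23·-9086/1217=28086/1217
back: M1=-9−1/6·28086/1217=-15634/1217
M: M0=0, M1=-15634/1217, M2=28086/1217, M3=-9086/1217, M4=1886/1217, M5=0
seg 0: a=-2, c=M0/2=0, d=(M1−M0)/(6·2)=-7817/7302, b=Δ0−h0·(2M0+M1)/6=22936/3651
seg 1: a=2, c=M1/2=-7817/1217, d=(M2−M1)/(6·1)=21860/3651, b=Δ1−h1·(2M1+M2)/6=-23966/3651
seg 2: a=-5, c=M2/2=14043/1217, d=(M3−M2)/(6·1)=-18586/3651, b=Δ2−h2·(2M2+M3)/6=-5288/3651
seg 3: a=0, c=M3/2=-4543/1217, d=(M4−M3)/(6·3)=5486/10953, b=Δ3−h3·(2M3+M4)/6=23212/3651
seg 4: a=-1, c=M4/2=943/1217, d=(M5−M4)/(6·1)=-943/3651, b=Δ4−h4·(2M4+M5)/6=-9188/3651
t_q=31/4 → seg 4, τ=3/4; S=-1+-9188/3651·τ+943/1217·τ²+-943/3651·τ³=-199435/77888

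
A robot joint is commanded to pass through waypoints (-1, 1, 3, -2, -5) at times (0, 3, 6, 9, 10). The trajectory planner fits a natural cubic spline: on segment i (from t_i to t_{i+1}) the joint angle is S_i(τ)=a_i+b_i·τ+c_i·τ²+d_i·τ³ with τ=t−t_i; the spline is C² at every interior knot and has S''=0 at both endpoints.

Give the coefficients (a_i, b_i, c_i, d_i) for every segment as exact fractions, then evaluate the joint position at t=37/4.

  seg 0: a=-1 b=43/81 c=0 d=11/729
  seg 1: a=1 b=76/81 c=11/81 d=-55/729
  seg 2: a=3 b=-23/81 c=-44/81 d=20/729
  seg 3: a=-2 b=-227/81 c=-8/27 d=8/81
S(37/4) = -587/216

Δ: Δ0=2/3, Δ1=2/3, Δ2=-5/3, Δ3=-3
row 1: diag=12, rhs=0; c'=1/4, d'=0
row 2: denom=12−3·1/4=45/4; d'=(-14−3·0)/(45/4)=-56/45
row 3: denom=8−3·4/15=36/5; d'=(-8−3·-56/45)/(36/5)=-16/27
back: M3=-16/27
back: M2=-56/45−4/15·-16/27=-88/81
back: M1=0−1/4·-88/81=22/81
M: M0=0, M1=22/81, M2=-88/81, M3=-16/27, M4=0
seg 0: a=-1, c=M0/2=0, d=(M1−M0)/(6·3)=11/729, b=Δ0−h0·(2M0+M1)/6=43/81
seg 1: a=1, c=M1/2=11/81, d=(M2−M1)/(6·3)=-55/729, b=Δ1−h1·(2M1+M2)/6=76/81
seg 2: a=3, c=M2/2=-44/81, d=(M3−M2)/(6·3)=20/729, b=Δ2−h2·(2M2+M3)/6=-23/81
seg 3: a=-2, c=M3/2=-8/27, d=(M4−M3)/(6·1)=8/81, b=Δ3−h3·(2M3+M4)/6=-227/81
t_q=37/4 → seg 3, τ=1/4; S=-2+-227/81·τ+-8/27·τ²+8/81·τ³=-587/216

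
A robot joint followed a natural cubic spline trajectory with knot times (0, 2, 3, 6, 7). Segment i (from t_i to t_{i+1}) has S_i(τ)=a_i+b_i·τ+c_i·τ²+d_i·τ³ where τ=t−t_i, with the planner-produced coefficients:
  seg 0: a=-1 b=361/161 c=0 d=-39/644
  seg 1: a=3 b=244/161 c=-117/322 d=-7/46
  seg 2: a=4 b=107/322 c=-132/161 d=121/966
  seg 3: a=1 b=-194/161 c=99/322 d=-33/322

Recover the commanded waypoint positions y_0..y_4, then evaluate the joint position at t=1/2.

y_0 = S_0(0) = a_0 = -1
y_1 = S_1(0) = a_1 = 3
y_2 = S_2(0) = a_2 = 4
y_3 = S_3(0) = a_3 = 1
y_4 = S_3(1) = 0
t_q=1/2 is in segment 0 (τ=1/2); S_0(τ)=585/5152

y_0=-1 y_1=3 y_2=4 y_3=1 y_4=0
S(1/2) = 585/5152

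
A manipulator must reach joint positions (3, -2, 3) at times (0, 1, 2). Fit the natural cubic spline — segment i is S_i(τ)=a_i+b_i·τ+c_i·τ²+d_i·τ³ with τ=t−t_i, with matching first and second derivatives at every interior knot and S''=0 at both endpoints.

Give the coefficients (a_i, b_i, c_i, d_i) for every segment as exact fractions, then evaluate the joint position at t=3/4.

Δ: Δ0=-5, Δ1=5
row 1: diag=4, rhs=60; c'=1/4, d'=15
back: M1=15
M: M0=0, M1=15, M2=0
seg 0: a=3, c=M0/2=0, d=(M1−M0)/(6·1)=5/2, b=Δ0−h0·(2M0+M1)/6=-15/2
seg 1: a=-2, c=M1/2=15/2, d=(M2−M1)/(6·1)=-5/2, b=Δ1−h1·(2M1+M2)/6=0
t_q=3/4 → seg 0, τ=3/4; S=3+-15/2·τ+0·τ²+5/2·τ³=-201/128

  seg 0: a=3 b=-15/2 c=0 d=5/2
  seg 1: a=-2 b=0 c=15/2 d=-5/2
S(3/4) = -201/128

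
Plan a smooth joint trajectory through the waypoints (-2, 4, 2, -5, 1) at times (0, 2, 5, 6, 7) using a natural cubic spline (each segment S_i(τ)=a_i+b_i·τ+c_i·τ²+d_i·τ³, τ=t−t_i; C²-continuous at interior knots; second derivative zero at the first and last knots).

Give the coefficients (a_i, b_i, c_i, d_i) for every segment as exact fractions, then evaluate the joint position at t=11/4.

  seg 0: a=-2 b=1229/411 c=0 d=1/411
  seg 1: a=4 b=1241/411 c=2/137 d=-511/1233
  seg 2: a=2 b=-3322/411 c=-509/137 d=1972/411
  seg 3: a=-5 b=-460/411 c=1463/137 d=-1463/411
S(11/4) = 53467/8768

Δ: Δ0=3, Δ1=-2/3, Δ2=-7, Δ3=6
row 1: diag=10, rhs=-22; c'=3/10, d'=-11/5
row 2: denom=8−3·3/10=71/10; d'=(-38−3·-11/5)/(71/10)=-314/71
row 3: denom=4−1·10/71=274/71; d'=(78−1·-314/71)/(274/71)=2926/137
back: M3=2926/137
back: M2=-314/71−10/71·2926/137=-1018/137
back: M1=-11/5−3/10·-1018/137=4/137
M: M0=0, M1=4/137, M2=-1018/137, M3=2926/137, M4=0
seg 0: a=-2, c=M0/2=0, d=(M1−M0)/(6·2)=1/411, b=Δ0−h0·(2M0+M1)/6=1229/411
seg 1: a=4, c=M1/2=2/137, d=(M2−M1)/(6·3)=-511/1233, b=Δ1−h1·(2M1+M2)/6=1241/411
seg 2: a=2, c=M2/2=-509/137, d=(M3−M2)/(6·1)=1972/411, b=Δ2−h2·(2M2+M3)/6=-3322/411
seg 3: a=-5, c=M3/2=1463/137, d=(M4−M3)/(6·1)=-1463/411, b=Δ3−h3·(2M3+M4)/6=-460/411
t_q=11/4 → seg 1, τ=3/4; S=4+1241/411·τ+2/137·τ²+-511/1233·τ³=53467/8768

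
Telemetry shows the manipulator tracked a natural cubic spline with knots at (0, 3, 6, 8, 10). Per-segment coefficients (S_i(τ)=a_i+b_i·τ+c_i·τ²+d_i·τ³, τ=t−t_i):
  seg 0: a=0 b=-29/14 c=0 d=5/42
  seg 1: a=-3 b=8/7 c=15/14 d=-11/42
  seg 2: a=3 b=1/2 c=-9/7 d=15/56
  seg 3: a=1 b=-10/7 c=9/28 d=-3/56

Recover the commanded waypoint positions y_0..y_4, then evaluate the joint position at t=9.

y_0=0 y_1=-3 y_2=3 y_3=1 y_4=-1
S(9) = -9/56

y_0 = S_0(0) = a_0 = 0
y_1 = S_1(0) = a_1 = -3
y_2 = S_2(0) = a_2 = 3
y_3 = S_3(0) = a_3 = 1
y_4 = S_3(2) = -1
t_q=9 is in segment 3 (τ=1); S_3(τ)=-9/56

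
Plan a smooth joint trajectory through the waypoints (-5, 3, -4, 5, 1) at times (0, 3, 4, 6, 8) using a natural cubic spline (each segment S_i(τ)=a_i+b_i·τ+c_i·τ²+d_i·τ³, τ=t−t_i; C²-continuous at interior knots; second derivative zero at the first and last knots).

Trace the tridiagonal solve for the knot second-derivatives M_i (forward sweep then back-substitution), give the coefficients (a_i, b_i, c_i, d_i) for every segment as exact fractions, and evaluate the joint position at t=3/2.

Δ: Δ0=8/3, Δ1=-7, Δ2=9/2, Δ3=-2
row 1: diag=8, rhs=-58; c'=1/8, d'=-29/4
row 2: denom=6−1·1/8=47/8; d'=(69−1·-29/4)/(47/8)=610/47
row 3: denom=8−2·16/47=344/47; d'=(-39−2·610/47)/(344/47)=-71/8
back: M3=-71/8
back: M2=610/47−16/47·-71/8=16
back: M1=-29/4−1/8·16=-37/4
M: M0=0, M1=-37/4, M2=16, M3=-71/8, M4=0
seg 0: a=-5, c=M0/2=0, d=(M1−M0)/(6·3)=-37/72, b=Δ0−h0·(2M0+M1)/6=175/24
seg 1: a=3, c=M1/2=-37/8, d=(M2−M1)/(6·1)=101/24, b=Δ1−h1·(2M1+M2)/6=-79/12
seg 2: a=-4, c=M2/2=8, d=(M3−M2)/(6·2)=-199/96, b=Δ2−h2·(2M2+M3)/6=-77/24
seg 3: a=5, c=M3/2=-71/16, d=(M4−M3)/(6·2)=71/96, b=Δ3−h3·(2M3+M4)/6=47/12
t_q=3/2 → seg 0, τ=3/2; S=-5+175/24·τ+0·τ²+-37/72·τ³=269/64

  seg 0: a=-5 b=175/24 c=0 d=-37/72
  seg 1: a=3 b=-79/12 c=-37/8 d=101/24
  seg 2: a=-4 b=-77/24 c=8 d=-199/96
  seg 3: a=5 b=47/12 c=-71/16 d=71/96
S(3/2) = 269/64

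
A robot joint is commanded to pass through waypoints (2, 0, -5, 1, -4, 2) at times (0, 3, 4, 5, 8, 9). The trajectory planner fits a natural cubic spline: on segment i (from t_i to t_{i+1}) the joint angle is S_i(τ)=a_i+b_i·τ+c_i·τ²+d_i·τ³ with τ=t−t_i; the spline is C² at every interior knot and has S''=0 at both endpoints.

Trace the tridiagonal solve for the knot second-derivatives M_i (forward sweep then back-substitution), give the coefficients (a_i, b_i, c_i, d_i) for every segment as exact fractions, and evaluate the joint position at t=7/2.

  seg 0: a=2 b=3730/1641 c=0 d=-536/1641
  seg 1: a=0 b=-10742/1641 c=-1608/547 d=7361/1641
  seg 2: a=-5 b=1693/1641 c=5753/547 d=-9106/1641
  seg 3: a=1 b=8893/1641 c=-3353/547 d=687/547
  seg 4: a=-4 b=4186/1641 c=2830/547 d=-2830/1641
S(7/2) = -15085/4376

Δ: Δ0=-2/3, Δ1=-5, Δ2=6, Δ3=-5/3, Δ4=6
row 1: diag=8, rhs=-26; c'=1/8, d'=-13/4
row 2: denom=4−1·1/8=31/8; d'=(66−1·-13/4)/(31/8)=554/31
row 3: denom=8−1·8/31=240/31; d'=(-46−1·554/31)/(240/31)=-33/4
row 4: denom=8−3·31/80=547/80; d'=(46−3·-33/4)/(547/80)=5660/547
back: M4=5660/547
back: M3=-33/4−31/80·5660/547=-6706/547
back: M2=554/31−8/31·-6706/547=11506/547
back: M1=-13/4−1/8·11506/547=-3216/547
M: M0=0, M1=-3216/547, M2=11506/547, M3=-6706/547, M4=5660/547, M5=0
seg 0: a=2, c=M0/2=0, d=(M1−M0)/(6·3)=-536/1641, b=Δ0−h0·(2M0+M1)/6=3730/1641
seg 1: a=0, c=M1/2=-1608/547, d=(M2−M1)/(6·1)=7361/1641, b=Δ1−h1·(2M1+M2)/6=-10742/1641
seg 2: a=-5, c=M2/2=5753/547, d=(M3−M2)/(6·1)=-9106/1641, b=Δ2−h2·(2M2+M3)/6=1693/1641
seg 3: a=1, c=M3/2=-3353/547, d=(M4−M3)/(6·3)=687/547, b=Δ3−h3·(2M3+M4)/6=8893/1641
seg 4: a=-4, c=M4/2=2830/547, d=(M5−M4)/(6·1)=-2830/1641, b=Δ4−h4·(2M4+M5)/6=4186/1641
t_q=7/2 → seg 1, τ=1/2; S=0+-10742/1641·τ+-1608/547·τ²+7361/1641·τ³=-15085/4376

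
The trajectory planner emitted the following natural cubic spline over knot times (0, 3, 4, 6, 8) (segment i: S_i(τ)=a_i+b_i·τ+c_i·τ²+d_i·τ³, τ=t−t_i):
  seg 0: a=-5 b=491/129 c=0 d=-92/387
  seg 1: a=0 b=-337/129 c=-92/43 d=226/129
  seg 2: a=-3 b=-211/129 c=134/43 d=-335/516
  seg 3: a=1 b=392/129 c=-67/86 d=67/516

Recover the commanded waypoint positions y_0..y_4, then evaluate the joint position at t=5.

y_0=-5 y_1=0 y_2=-3 y_3=1 y_4=5
S(5) = -373/172

y_0 = S_0(0) = a_0 = -5
y_1 = S_1(0) = a_1 = 0
y_2 = S_2(0) = a_2 = -3
y_3 = S_3(0) = a_3 = 1
y_4 = S_3(2) = 5
t_q=5 is in segment 2 (τ=1); S_2(τ)=-373/172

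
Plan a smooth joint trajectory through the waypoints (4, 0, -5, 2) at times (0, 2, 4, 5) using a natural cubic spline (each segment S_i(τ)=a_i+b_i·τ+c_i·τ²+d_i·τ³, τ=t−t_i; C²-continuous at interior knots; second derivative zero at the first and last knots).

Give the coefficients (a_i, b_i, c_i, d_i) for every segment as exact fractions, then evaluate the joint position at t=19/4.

  seg 0: a=4 b=-1 c=0 d=-1/4
  seg 1: a=0 b=-4 c=-3/2 d=9/8
  seg 2: a=-5 b=7/2 c=21/4 d=-7/4
S(19/4) = -41/256

Δ: Δ0=-2, Δ1=-5/2, Δ2=7
row 1: diag=8, rhs=-3; c'=1/4, d'=-3/8
row 2: denom=6−2·1/4=11/2; d'=(57−2·-3/8)/(11/2)=21/2
back: M2=21/2
back: M1=-3/8−1/4·21/2=-3
M: M0=0, M1=-3, M2=21/2, M3=0
seg 0: a=4, c=M0/2=0, d=(M1−M0)/(6·2)=-1/4, b=Δ0−h0·(2M0+M1)/6=-1
seg 1: a=0, c=M1/2=-3/2, d=(M2−M1)/(6·2)=9/8, b=Δ1−h1·(2M1+M2)/6=-4
seg 2: a=-5, c=M2/2=21/4, d=(M3−M2)/(6·1)=-7/4, b=Δ2−h2·(2M2+M3)/6=7/2
t_q=19/4 → seg 2, τ=3/4; S=-5+7/2·τ+21/4·τ²+-7/4·τ³=-41/256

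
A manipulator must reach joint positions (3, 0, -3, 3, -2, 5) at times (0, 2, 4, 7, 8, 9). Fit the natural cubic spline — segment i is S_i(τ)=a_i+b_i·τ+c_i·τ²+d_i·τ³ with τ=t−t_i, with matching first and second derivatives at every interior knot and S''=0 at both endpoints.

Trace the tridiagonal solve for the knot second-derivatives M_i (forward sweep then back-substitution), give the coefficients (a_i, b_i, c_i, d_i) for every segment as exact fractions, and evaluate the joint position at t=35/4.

  seg 0: a=3 b=-547/517 c=0 d=-457/4136
  seg 1: a=0 b=-2465/1034 c=-1371/2068 d=2285/4136
  seg 2: a=-3 b=824/517 c=1371/517 d=-1301/1551
  seg 3: a=3 b=-2659/517 c=-2532/517 d=2606/517
  seg 4: a=-2 b=95/517 c=5286/517 d=-1762/517
S(35/4) = 40553/16544

Δ: Δ0=-3/2, Δ1=-3/2, Δ2=2, Δ3=-5, Δ4=7
row 1: diag=8, rhs=0; c'=1/4, d'=0
row 2: denom=10−2·1/4=19/2; d'=(21−2·0)/(19/2)=42/19
row 3: denom=8−3·6/19=134/19; d'=(-42−3·42/19)/(134/19)=-462/67
row 4: denom=4−1·19/134=517/134; d'=(72−1·-462/67)/(517/134)=10572/517
back: M4=10572/517
back: M3=-462/67−19/134·10572/517=-5064/517
back: M2=42/19−6/19·-5064/517=2742/517
back: M1=0−1/4·2742/517=-1371/1034
M: M0=0, M1=-1371/1034, M2=2742/517, M3=-5064/517, M4=10572/517, M5=0
seg 0: a=3, c=M0/2=0, d=(M1−M0)/(6·2)=-457/4136, b=Δ0−h0·(2M0+M1)/6=-547/517
seg 1: a=0, c=M1/2=-1371/2068, d=(M2−M1)/(6·2)=2285/4136, b=Δ1−h1·(2M1+M2)/6=-2465/1034
seg 2: a=-3, c=M2/2=1371/517, d=(M3−M2)/(6·3)=-1301/1551, b=Δ2−h2·(2M2+M3)/6=824/517
seg 3: a=3, c=M3/2=-2532/517, d=(M4−M3)/(6·1)=2606/517, b=Δ3−h3·(2M3+M4)/6=-2659/517
seg 4: a=-2, c=M4/2=5286/517, d=(M5−M4)/(6·1)=-1762/517, b=Δ4−h4·(2M4+M5)/6=95/517
t_q=35/4 → seg 4, τ=3/4; S=-2+95/517·τ+5286/517·τ²+-1762/517·τ³=40553/16544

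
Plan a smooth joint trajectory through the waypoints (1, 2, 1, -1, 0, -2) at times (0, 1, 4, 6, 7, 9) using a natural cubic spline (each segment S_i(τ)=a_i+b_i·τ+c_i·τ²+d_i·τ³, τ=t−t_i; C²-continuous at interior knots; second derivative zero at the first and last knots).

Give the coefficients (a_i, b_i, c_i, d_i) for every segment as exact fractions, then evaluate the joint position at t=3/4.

Δ: Δ0=1, Δ1=-1/3, Δ2=-1, Δ3=1, Δ4=-1
row 1: diag=8, rhs=-8; c'=3/8, d'=-1
row 2: denom=10−3·3/8=71/8; d'=(-4−3·-1)/(71/8)=-8/71
row 3: denom=6−2·16/71=394/71; d'=(12−2·-8/71)/(394/71)=434/197
row 4: denom=6−1·71/394=2293/394; d'=(-12−1·434/197)/(2293/394)=-5596/2293
back: M4=-5596/2293
back: M3=434/197−71/394·-5596/2293=6060/2293
back: M2=-8/71−16/71·6060/2293=-1624/2293
back: M1=-1−3/8·-1624/2293=-1684/2293
M: M0=0, M1=-1684/2293, M2=-1624/2293, M3=6060/2293, M4=-5596/2293, M5=0
seg 0: a=1, c=M0/2=0, d=(M1−M0)/(6·1)=-842/6879, b=Δ0−h0·(2M0+M1)/6=7721/6879
seg 1: a=2, c=M1/2=-842/2293, d=(M2−M1)/(6·3)=10/6879, b=Δ1−h1·(2M1+M2)/6=5195/6879
seg 2: a=1, c=M2/2=-812/2293, d=(M3−M2)/(6·2)=1921/6879, b=Δ2−h2·(2M2+M3)/6=-9691/6879
seg 3: a=-1, c=M3/2=3030/2293, d=(M4−M3)/(6·1)=-5828/6879, b=Δ3−h3·(2M3+M4)/6=3617/6879
seg 4: a=0, c=M4/2=-2798/2293, d=(M5−M4)/(6·2)=1399/6879, b=Δ4−h4·(2M4+M5)/6=4313/6879
t_q=3/4 → seg 0, τ=3/4; S=1+7721/6879·τ+0·τ²+-842/6879·τ³=131355/73376

  seg 0: a=1 b=7721/6879 c=0 d=-842/6879
  seg 1: a=2 b=5195/6879 c=-842/2293 d=10/6879
  seg 2: a=1 b=-9691/6879 c=-812/2293 d=1921/6879
  seg 3: a=-1 b=3617/6879 c=3030/2293 d=-5828/6879
  seg 4: a=0 b=4313/6879 c=-2798/2293 d=1399/6879
S(3/4) = 131355/73376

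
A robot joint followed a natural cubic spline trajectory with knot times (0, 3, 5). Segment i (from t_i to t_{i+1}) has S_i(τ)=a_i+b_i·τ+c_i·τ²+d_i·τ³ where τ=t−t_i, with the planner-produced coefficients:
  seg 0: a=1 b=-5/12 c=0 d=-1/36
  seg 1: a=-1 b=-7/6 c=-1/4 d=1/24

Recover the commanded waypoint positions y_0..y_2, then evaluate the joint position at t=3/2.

y_0=1 y_1=-1 y_2=-4
S(3/2) = 9/32

y_0 = S_0(0) = a_0 = 1
y_1 = S_1(0) = a_1 = -1
y_2 = S_1(2) = -4
t_q=3/2 is in segment 0 (τ=3/2); S_0(τ)=9/32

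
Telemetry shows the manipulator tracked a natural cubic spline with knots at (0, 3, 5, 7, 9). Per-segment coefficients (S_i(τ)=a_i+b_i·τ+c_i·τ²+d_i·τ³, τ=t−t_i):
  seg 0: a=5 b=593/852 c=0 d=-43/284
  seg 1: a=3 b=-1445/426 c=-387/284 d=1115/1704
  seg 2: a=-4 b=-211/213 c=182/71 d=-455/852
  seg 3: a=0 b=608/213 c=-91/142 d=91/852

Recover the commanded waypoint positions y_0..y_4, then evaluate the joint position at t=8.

y_0 = S_0(0) = a_0 = 5
y_1 = S_1(0) = a_1 = 3
y_2 = S_2(0) = a_2 = -4
y_3 = S_3(0) = a_3 = 0
y_4 = S_3(2) = 4
t_q=8 is in segment 3 (τ=1); S_3(τ)=659/284

y_0=5 y_1=3 y_2=-4 y_3=0 y_4=4
S(8) = 659/284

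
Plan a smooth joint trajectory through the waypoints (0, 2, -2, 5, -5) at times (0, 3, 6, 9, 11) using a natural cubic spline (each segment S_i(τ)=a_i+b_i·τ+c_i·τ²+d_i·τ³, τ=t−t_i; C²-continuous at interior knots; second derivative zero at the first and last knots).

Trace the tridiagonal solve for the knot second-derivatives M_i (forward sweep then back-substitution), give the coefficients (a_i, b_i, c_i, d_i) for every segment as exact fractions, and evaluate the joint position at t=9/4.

Δ: Δ0=2/3, Δ1=-4/3, Δ2=7/3, Δ3=-5
row 1: diag=12, rhs=-12; c'=1/4, d'=-1
row 2: denom=12−3·1/4=45/4; d'=(22−3·-1)/(45/4)=20/9
row 3: denom=10−3·4/15=46/5; d'=(-44−3·20/9)/(46/5)=-380/69
back: M3=-380/69
back: M2=20/9−4/15·-380/69=764/207
back: M1=-1−1/4·764/207=-398/207
M: M0=0, M1=-398/207, M2=764/207, M3=-380/69, M4=0
seg 0: a=0, c=M0/2=0, d=(M1−M0)/(6·3)=-199/1863, b=Δ0−h0·(2M0+M1)/6=337/207
seg 1: a=2, c=M1/2=-199/207, d=(M2−M1)/(6·3)=581/1863, b=Δ1−h1·(2M1+M2)/6=-260/207
seg 2: a=-2, c=M2/2=382/207, d=(M3−M2)/(6·3)=-952/1863, b=Δ2−h2·(2M2+M3)/6=289/207
seg 3: a=5, c=M3/2=-190/69, d=(M4−M3)/(6·2)=95/207, b=Δ3−h3·(2M3+M4)/6=-275/207
t_q=9/4 → seg 0, τ=9/4; S=0+337/207·τ+0·τ²+-199/1863·τ³=3601/1472

  seg 0: a=0 b=337/207 c=0 d=-199/1863
  seg 1: a=2 b=-260/207 c=-199/207 d=581/1863
  seg 2: a=-2 b=289/207 c=382/207 d=-952/1863
  seg 3: a=5 b=-275/207 c=-190/69 d=95/207
S(9/4) = 3601/1472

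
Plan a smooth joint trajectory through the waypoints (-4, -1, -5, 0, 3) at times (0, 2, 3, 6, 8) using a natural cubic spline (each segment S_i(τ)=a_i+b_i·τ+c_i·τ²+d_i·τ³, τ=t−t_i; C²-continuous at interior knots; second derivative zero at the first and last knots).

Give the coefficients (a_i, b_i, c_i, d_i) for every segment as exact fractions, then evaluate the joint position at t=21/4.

Δ: Δ0=3/2, Δ1=-4, Δ2=5/3, Δ3=3/2
row 1: diag=6, rhs=-33; c'=1/6, d'=-11/2
row 2: denom=8−1·1/6=47/6; d'=(34−1·-11/2)/(47/6)=237/47
row 3: denom=10−3·18/47=416/47; d'=(-1−3·237/47)/(416/47)=-379/208
back: M3=-379/208
back: M2=237/47−18/47·-379/208=597/104
back: M1=-11/2−1/6·597/104=-1343/208
M: M0=0, M1=-1343/208, M2=597/104, M3=-379/208, M4=0
seg 0: a=-4, c=M0/2=0, d=(M1−M0)/(6·2)=-1343/2496, b=Δ0−h0·(2M0+M1)/6=2279/624
seg 1: a=-1, c=M1/2=-1343/416, d=(M2−M1)/(6·1)=2537/1248, b=Δ1−h1·(2M1+M2)/6=-875/312
seg 2: a=-5, c=M2/2=597/208, d=(M3−M2)/(6·3)=-121/288, b=Δ2−h2·(2M2+M3)/6=-3947/1248
seg 3: a=0, c=M3/2=-379/416, d=(M4−M3)/(6·2)=379/2496, b=Δ3−h3·(2M3+M4)/6=847/312
t_q=21/4 → seg 2, τ=9/4; S=-5+-3947/1248·τ+597/208·τ²+-121/288·τ³=-63133/26624

  seg 0: a=-4 b=2279/624 c=0 d=-1343/2496
  seg 1: a=-1 b=-875/312 c=-1343/416 d=2537/1248
  seg 2: a=-5 b=-3947/1248 c=597/208 d=-121/288
  seg 3: a=0 b=847/312 c=-379/416 d=379/2496
S(21/4) = -63133/26624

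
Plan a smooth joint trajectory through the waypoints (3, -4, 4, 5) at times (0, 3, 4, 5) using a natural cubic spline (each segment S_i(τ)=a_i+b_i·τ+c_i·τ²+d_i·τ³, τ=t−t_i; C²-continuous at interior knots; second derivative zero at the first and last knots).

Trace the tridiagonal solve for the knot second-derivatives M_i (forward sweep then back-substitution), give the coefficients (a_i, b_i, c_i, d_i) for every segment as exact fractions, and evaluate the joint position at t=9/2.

  seg 0: a=3 b=-652/93 c=0 d=145/279
  seg 1: a=-4 b=653/93 c=145/31 d=-344/93
  seg 2: a=4 b=491/93 c=-199/31 d=199/93
S(9/2) = 1315/248

Δ: Δ0=-7/3, Δ1=8, Δ2=1
row 1: diag=8, rhs=62; c'=1/8, d'=31/4
row 2: denom=4−1·1/8=31/8; d'=(-42−1·31/4)/(31/8)=-398/31
back: M2=-398/31
back: M1=31/4−1/8·-398/31=290/31
M: M0=0, M1=290/31, M2=-398/31, M3=0
seg 0: a=3, c=M0/2=0, d=(M1−M0)/(6·3)=145/279, b=Δ0−h0·(2M0+M1)/6=-652/93
seg 1: a=-4, c=M1/2=145/31, d=(M2−M1)/(6·1)=-344/93, b=Δ1−h1·(2M1+M2)/6=653/93
seg 2: a=4, c=M2/2=-199/31, d=(M3−M2)/(6·1)=199/93, b=Δ2−h2·(2M2+M3)/6=491/93
t_q=9/2 → seg 2, τ=1/2; S=4+491/93·τ+-199/31·τ²+199/93·τ³=1315/248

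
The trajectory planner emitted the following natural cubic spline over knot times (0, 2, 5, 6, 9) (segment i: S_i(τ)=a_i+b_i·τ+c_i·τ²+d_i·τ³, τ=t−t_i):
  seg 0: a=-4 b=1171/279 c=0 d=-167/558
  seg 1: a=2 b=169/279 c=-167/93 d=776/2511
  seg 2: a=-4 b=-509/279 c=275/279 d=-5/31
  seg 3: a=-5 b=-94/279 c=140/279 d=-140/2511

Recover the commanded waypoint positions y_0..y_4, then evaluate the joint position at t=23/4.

y_0 = S_0(0) = a_0 = -4
y_1 = S_1(0) = a_1 = 2
y_2 = S_2(0) = a_2 = -4
y_3 = S_3(0) = a_3 = -5
y_4 = S_3(3) = -3
t_q=23/4 is in segment 2 (τ=3/4); S_2(τ)=-29057/5952

y_0=-4 y_1=2 y_2=-4 y_3=-5 y_4=-3
S(23/4) = -29057/5952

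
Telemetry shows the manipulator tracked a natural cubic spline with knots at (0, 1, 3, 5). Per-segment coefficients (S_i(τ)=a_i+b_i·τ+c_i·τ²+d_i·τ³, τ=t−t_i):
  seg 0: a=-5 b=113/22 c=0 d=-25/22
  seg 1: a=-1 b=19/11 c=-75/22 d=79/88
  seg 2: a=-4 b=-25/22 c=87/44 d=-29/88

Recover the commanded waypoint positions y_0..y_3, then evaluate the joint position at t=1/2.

y_0 = S_0(0) = a_0 = -5
y_1 = S_1(0) = a_1 = -1
y_2 = S_2(0) = a_2 = -4
y_3 = S_2(2) = -1
t_q=1/2 is in segment 0 (τ=1/2); S_0(τ)=-453/176

y_0=-5 y_1=-1 y_2=-4 y_3=-1
S(1/2) = -453/176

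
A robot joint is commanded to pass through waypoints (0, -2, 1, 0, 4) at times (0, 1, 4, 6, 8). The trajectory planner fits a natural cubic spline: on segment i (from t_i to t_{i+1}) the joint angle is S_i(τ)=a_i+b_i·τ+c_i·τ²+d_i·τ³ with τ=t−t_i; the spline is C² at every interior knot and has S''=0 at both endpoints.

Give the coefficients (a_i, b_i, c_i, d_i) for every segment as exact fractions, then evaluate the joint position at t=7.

  seg 0: a=0 b=-1351/536 c=0 d=279/536
  seg 1: a=-2 b=-257/268 c=837/536 d=-487/1608
  seg 2: a=1 b=125/536 c=-78/67 d=855/2144
  seg 3: a=0 b=97/268 c=1317/1072 d=-439/2144
S(7) = 2971/2144

Δ: Δ0=-2, Δ1=1, Δ2=-1/2, Δ3=2
row 1: diag=8, rhs=18; c'=3/8, d'=9/4
row 2: denom=10−3·3/8=71/8; d'=(-9−3·9/4)/(71/8)=-126/71
row 3: denom=8−2·16/71=536/71; d'=(15−2·-126/71)/(536/71)=1317/536
back: M3=1317/536
back: M2=-126/71−16/71·1317/536=-156/67
back: M1=9/4−3/8·-156/67=837/268
M: M0=0, M1=837/268, M2=-156/67, M3=1317/536, M4=0
seg 0: a=0, c=M0/2=0, d=(M1−M0)/(6·1)=279/536, b=Δ0−h0·(2M0+M1)/6=-1351/536
seg 1: a=-2, c=M1/2=837/536, d=(M2−M1)/(6·3)=-487/1608, b=Δ1−h1·(2M1+M2)/6=-257/268
seg 2: a=1, c=M2/2=-78/67, d=(M3−M2)/(6·2)=855/2144, b=Δ2−h2·(2M2+M3)/6=125/536
seg 3: a=0, c=M3/2=1317/1072, d=(M4−M3)/(6·2)=-439/2144, b=Δ3−h3·(2M3+M4)/6=97/268
t_q=7 → seg 3, τ=1; S=0+97/268·τ+1317/1072·τ²+-439/2144·τ³=2971/2144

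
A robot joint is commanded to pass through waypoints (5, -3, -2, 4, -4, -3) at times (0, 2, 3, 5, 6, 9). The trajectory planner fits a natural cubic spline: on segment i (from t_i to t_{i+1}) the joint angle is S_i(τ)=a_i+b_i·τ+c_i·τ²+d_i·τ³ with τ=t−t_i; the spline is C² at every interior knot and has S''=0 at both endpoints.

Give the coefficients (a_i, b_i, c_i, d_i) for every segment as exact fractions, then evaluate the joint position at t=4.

Δ: Δ0=-4, Δ1=1, Δ2=3, Δ3=-8, Δ4=1/3
row 1: diag=6, rhs=30; c'=1/6, d'=5
row 2: denom=6−1·1/6=35/6; d'=(12−1·5)/(35/6)=6/5
row 3: denom=6−2·12/35=186/35; d'=(-66−2·6/5)/(186/35)=-399/31
row 4: denom=8−1·35/186=1453/186; d'=(50−1·-399/31)/(1453/186)=11694/1453
back: M4=11694/1453
back: M3=-399/31−35/186·11694/1453=-20902/1453
back: M2=6/5−12/35·-20902/1453=8910/1453
back: M1=5−1/6·8910/1453=5780/1453
M: M0=0, M1=5780/1453, M2=8910/1453, M3=-20902/1453, M4=11694/1453, M5=0
seg 0: a=5, c=M0/2=0, d=(M1−M0)/(6·2)=1445/4359, b=Δ0−h0·(2M0+M1)/6=-23216/4359
seg 1: a=-3, c=M1/2=2890/1453, d=(M2−M1)/(6·1)=1565/4359, b=Δ1−h1·(2M1+M2)/6=-5876/4359
seg 2: a=-2, c=M2/2=4455/1453, d=(M3−M2)/(6·2)=-7453/4359, b=Δ2−h2·(2M2+M3)/6=16159/4359
seg 3: a=4, c=M3/2=-10451/1453, d=(M4−M3)/(6·1)=16298/4359, b=Δ3−h3·(2M3+M4)/6=-19817/4359
seg 4: a=-4, c=M4/2=5847/1453, d=(M5−M4)/(6·3)=-1949/4359, b=Δ4−h4·(2M4+M5)/6=-33629/4359
t_q=4 → seg 2, τ=1; S=-2+16159/4359·τ+4455/1453·τ²+-7453/4359·τ³=4451/1453

  seg 0: a=5 b=-23216/4359 c=0 d=1445/4359
  seg 1: a=-3 b=-5876/4359 c=2890/1453 d=1565/4359
  seg 2: a=-2 b=16159/4359 c=4455/1453 d=-7453/4359
  seg 3: a=4 b=-19817/4359 c=-10451/1453 d=16298/4359
  seg 4: a=-4 b=-33629/4359 c=5847/1453 d=-1949/4359
S(4) = 4451/1453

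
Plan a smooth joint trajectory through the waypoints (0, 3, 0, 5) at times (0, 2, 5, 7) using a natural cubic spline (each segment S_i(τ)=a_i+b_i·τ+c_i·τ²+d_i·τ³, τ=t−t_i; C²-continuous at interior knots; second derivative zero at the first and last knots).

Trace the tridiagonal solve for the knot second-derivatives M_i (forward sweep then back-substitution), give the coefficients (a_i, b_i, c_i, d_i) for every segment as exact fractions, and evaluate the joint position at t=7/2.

  seg 0: a=0 b=415/182 c=0 d=-71/364
  seg 1: a=3 b=-11/182 c=-213/182 d=2/7
  seg 2: a=0 b=115/182 c=255/182 d=-85/364
S(7/2) = 129/104

Δ: Δ0=3/2, Δ1=-1, Δ2=5/2
row 1: diag=10, rhs=-15; c'=3/10, d'=-3/2
row 2: denom=10−3·3/10=91/10; d'=(21−3·-3/2)/(91/10)=255/91
back: M2=255/91
back: M1=-3/2−3/10·255/91=-213/91
M: M0=0, M1=-213/91, M2=255/91, M3=0
seg 0: a=0, c=M0/2=0, d=(M1−M0)/(6·2)=-71/364, b=Δ0−h0·(2M0+M1)/6=415/182
seg 1: a=3, c=M1/2=-213/182, d=(M2−M1)/(6·3)=2/7, b=Δ1−h1·(2M1+M2)/6=-11/182
seg 2: a=0, c=M2/2=255/182, d=(M3−M2)/(6·2)=-85/364, b=Δ2−h2·(2M2+M3)/6=115/182
t_q=7/2 → seg 1, τ=3/2; S=3+-11/182·τ+-213/182·τ²+2/7·τ³=129/104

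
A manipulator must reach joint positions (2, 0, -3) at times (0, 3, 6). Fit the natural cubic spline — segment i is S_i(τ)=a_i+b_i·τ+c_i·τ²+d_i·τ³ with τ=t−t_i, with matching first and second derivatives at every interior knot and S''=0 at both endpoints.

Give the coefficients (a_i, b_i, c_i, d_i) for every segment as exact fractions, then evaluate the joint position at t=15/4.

  seg 0: a=2 b=-7/12 c=0 d=-1/108
  seg 1: a=0 b=-5/6 c=-1/12 d=1/108
S(15/4) = -171/256

Δ: Δ0=-2/3, Δ1=-1
row 1: diag=12, rhs=-2; c'=1/4, d'=-1/6
back: M1=-1/6
M: M0=0, M1=-1/6, M2=0
seg 0: a=2, c=M0/2=0, d=(M1−M0)/(6·3)=-1/108, b=Δ0−h0·(2M0+M1)/6=-7/12
seg 1: a=0, c=M1/2=-1/12, d=(M2−M1)/(6·3)=1/108, b=Δ1−h1·(2M1+M2)/6=-5/6
t_q=15/4 → seg 1, τ=3/4; S=0+-5/6·τ+-1/12·τ²+1/108·τ³=-171/256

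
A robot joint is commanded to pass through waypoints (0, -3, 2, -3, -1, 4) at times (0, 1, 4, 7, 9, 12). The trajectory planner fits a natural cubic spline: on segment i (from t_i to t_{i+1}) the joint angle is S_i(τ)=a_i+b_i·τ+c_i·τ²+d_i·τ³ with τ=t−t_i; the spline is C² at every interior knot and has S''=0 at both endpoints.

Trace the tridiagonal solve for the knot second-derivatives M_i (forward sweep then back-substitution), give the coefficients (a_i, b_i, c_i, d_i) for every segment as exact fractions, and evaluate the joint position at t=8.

  seg 0: a=0 b=-605/159 c=0 d=128/159
  seg 1: a=-3 b=-221/159 c=128/53 d=-74/159
  seg 2: a=2 b=85/159 c=-94/53 d=496/1431
  seg 3: a=-3 b=-119/159 c=214/159 d=-25/106
  seg 4: a=-1 b=287/159 c=-11/159 d=11/1431
S(8) = -839/318

Δ: Δ0=-3, Δ1=5/3, Δ2=-5/3, Δ3=1, Δ4=5/3
row 1: diag=8, rhs=28; c'=3/8, d'=7/2
row 2: denom=12−3·3/8=87/8; d'=(-20−3·7/2)/(87/8)=-244/87
row 3: denom=10−3·8/29=266/29; d'=(16−3·-244/87)/(266/29)=354/133
row 4: denom=10−2·29/133=1272/133; d'=(4−2·354/133)/(1272/133)=-22/159
back: M4=-22/159
back: M3=354/133−29/133·-22/159=428/159
back: M2=-244/87−8/29·428/159=-188/53
back: M1=7/2−3/8·-188/53=256/53
M: M0=0, M1=256/53, M2=-188/53, M3=428/159, M4=-22/159, M5=0
seg 0: a=0, c=M0/2=0, d=(M1−M0)/(6·1)=128/159, b=Δ0−h0·(2M0+M1)/6=-605/159
seg 1: a=-3, c=M1/2=128/53, d=(M2−M1)/(6·3)=-74/159, b=Δ1−h1·(2M1+M2)/6=-221/159
seg 2: a=2, c=M2/2=-94/53, d=(M3−M2)/(6·3)=496/1431, b=Δ2−h2·(2M2+M3)/6=85/159
seg 3: a=-3, c=M3/2=214/159, d=(M4−M3)/(6·2)=-25/106, b=Δ3−h3·(2M3+M4)/6=-119/159
seg 4: a=-1, c=M4/2=-11/159, d=(M5−M4)/(6·3)=11/1431, b=Δ4−h4·(2M4+M5)/6=287/159
t_q=8 → seg 3, τ=1; S=-3+-119/159·τ+214/159·τ²+-25/106·τ³=-839/318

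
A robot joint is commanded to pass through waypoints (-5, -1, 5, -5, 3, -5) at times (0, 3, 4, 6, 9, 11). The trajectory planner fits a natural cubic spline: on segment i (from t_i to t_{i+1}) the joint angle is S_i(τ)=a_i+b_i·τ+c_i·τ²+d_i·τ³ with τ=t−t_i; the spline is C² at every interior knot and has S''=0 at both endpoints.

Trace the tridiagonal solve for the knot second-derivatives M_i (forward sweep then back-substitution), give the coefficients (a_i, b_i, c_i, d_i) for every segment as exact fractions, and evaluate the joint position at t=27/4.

  seg 0: a=-5 b=-1797/1319 c=0 d=10667/35613
  seg 1: a=-1 b=8870/1319 c=10667/3957 d=-13535/3957
  seg 2: a=5 b=7339/3957 c=-29938/3957 d=8188/3957
  seg 3: a=-5 b=-4719/1319 c=19190/3957 d=-32861/35613
  seg 4: a=3 b=800/1319 c=-4557/1319 d=1519/2638
S(27/4) = -451173/84416

Δ: Δ0=4/3, Δ1=6, Δ2=-5, Δ3=8/3, Δ4=-4
row 1: diag=8, rhs=28; c'=1/8, d'=7/2
row 2: denom=6−1·1/8=47/8; d'=(-66−1·7/2)/(47/8)=-556/47
row 3: denom=10−2·16/47=438/47; d'=(46−2·-556/47)/(438/47)=1637/219
row 4: denom=10−3·47/146=1319/146; d'=(-40−3·1637/219)/(1319/146)=-9114/1319
back: M4=-9114/1319
back: M3=1637/219−47/146·-9114/1319=38380/3957
back: M2=-556/47−16/47·38380/3957=-59876/3957
back: M1=7/2−1/8·-59876/3957=21334/3957
M: M0=0, M1=21334/3957, M2=-59876/3957, M3=38380/3957, M4=-9114/1319, M5=0
seg 0: a=-5, c=M0/2=0, d=(M1−M0)/(6·3)=10667/35613, b=Δ0−h0·(2M0+M1)/6=-1797/1319
seg 1: a=-1, c=M1/2=10667/3957, d=(M2−M1)/(6·1)=-13535/3957, b=Δ1−h1·(2M1+M2)/6=8870/1319
seg 2: a=5, c=M2/2=-29938/3957, d=(M3−M2)/(6·2)=8188/3957, b=Δ2−h2·(2M2+M3)/6=7339/3957
seg 3: a=-5, c=M3/2=19190/3957, d=(M4−M3)/(6·3)=-32861/35613, b=Δ3−h3·(2M3+M4)/6=-4719/1319
seg 4: a=3, c=M4/2=-4557/1319, d=(M5−M4)/(6·2)=1519/2638, b=Δ4−h4·(2M4+M5)/6=800/1319
t_q=27/4 → seg 3, τ=3/4; S=-5+-4719/1319·τ+19190/3957·τ²+-32861/35613·τ³=-451173/84416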